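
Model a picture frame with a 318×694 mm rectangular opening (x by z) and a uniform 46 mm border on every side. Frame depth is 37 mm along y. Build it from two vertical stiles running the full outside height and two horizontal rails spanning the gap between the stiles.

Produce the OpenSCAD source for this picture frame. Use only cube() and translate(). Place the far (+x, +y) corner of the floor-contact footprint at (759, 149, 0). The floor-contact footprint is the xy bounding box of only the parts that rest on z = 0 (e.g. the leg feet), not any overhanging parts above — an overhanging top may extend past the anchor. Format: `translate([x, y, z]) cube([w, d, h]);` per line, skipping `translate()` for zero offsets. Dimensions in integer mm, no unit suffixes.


translate([349, 112, 0]) cube([46, 37, 786]);
translate([713, 112, 0]) cube([46, 37, 786]);
translate([395, 112, 0]) cube([318, 37, 46]);
translate([395, 112, 740]) cube([318, 37, 46]);


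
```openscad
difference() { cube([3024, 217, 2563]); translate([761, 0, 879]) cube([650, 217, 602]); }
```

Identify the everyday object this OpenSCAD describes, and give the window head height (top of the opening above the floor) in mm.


A wall with a window opening. The window head height is 1481 mm.

A wall with a rectangular opening subtracted — a window. Sill at z = 879, opening 602 mm tall, so the head is at 879 + 602 = 1481 mm.


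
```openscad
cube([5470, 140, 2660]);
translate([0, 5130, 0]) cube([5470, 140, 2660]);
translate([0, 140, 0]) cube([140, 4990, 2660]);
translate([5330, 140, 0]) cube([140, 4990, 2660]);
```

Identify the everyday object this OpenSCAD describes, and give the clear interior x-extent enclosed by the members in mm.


A house (or room) frame. The interior width is 5190 mm.

Four 2660 mm walls enclosing a rectangle with no floor or roof — a room or house frame. Outside width is 5470 mm and wall thickness is 140 mm, so the interior width is 5470 − 2 × 140 = 5190 mm.


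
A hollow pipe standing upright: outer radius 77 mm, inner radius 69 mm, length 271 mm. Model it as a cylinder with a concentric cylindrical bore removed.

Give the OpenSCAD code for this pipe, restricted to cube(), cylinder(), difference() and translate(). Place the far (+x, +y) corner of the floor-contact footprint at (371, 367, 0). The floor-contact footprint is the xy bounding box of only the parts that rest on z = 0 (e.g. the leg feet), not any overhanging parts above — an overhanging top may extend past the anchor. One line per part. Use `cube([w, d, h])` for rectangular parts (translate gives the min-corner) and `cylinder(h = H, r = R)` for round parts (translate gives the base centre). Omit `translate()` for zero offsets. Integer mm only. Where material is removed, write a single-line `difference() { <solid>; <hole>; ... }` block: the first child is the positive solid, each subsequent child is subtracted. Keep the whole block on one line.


difference() { translate([294, 290, 0]) cylinder(h = 271, r = 77); translate([294, 290, 0]) cylinder(h = 271, r = 69); }


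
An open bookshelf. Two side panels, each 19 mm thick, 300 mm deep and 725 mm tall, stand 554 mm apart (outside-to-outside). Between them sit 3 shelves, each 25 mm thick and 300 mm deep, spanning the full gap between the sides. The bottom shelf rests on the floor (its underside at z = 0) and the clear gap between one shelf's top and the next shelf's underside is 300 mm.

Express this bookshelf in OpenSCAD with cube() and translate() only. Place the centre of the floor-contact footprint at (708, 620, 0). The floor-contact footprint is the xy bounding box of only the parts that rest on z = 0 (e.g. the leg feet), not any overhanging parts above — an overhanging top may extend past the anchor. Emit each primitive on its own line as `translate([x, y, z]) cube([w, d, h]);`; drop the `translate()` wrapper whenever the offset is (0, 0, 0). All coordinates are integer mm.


translate([431, 470, 0]) cube([19, 300, 725]);
translate([966, 470, 0]) cube([19, 300, 725]);
translate([450, 470, 0]) cube([516, 300, 25]);
translate([450, 470, 325]) cube([516, 300, 25]);
translate([450, 470, 650]) cube([516, 300, 25]);


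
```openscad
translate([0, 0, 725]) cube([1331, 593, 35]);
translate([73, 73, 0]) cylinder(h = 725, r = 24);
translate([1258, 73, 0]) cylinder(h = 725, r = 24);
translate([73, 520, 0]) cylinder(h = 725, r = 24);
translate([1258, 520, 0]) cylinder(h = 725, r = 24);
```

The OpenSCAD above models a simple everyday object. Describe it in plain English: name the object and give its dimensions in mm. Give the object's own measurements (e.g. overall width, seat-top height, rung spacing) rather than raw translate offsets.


A table: top 1331 mm (x) × 593 mm (y), 35 mm thick, upper face at z = 760 mm, on four round legs of 48 mm diameter, each leg's bounding box inset 49 mm from the nearest pair of top edges from z = 0 to the bottom of the top.


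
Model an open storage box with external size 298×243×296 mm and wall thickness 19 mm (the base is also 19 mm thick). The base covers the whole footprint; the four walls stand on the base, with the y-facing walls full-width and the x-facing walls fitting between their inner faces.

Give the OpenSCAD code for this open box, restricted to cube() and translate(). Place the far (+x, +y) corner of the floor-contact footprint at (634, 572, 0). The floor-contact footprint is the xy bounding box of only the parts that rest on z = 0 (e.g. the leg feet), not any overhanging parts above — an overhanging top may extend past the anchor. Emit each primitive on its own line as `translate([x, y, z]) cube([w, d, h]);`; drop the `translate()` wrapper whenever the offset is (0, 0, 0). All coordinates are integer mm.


translate([336, 329, 0]) cube([298, 243, 19]);
translate([336, 329, 19]) cube([298, 19, 277]);
translate([336, 553, 19]) cube([298, 19, 277]);
translate([336, 348, 19]) cube([19, 205, 277]);
translate([615, 348, 19]) cube([19, 205, 277]);


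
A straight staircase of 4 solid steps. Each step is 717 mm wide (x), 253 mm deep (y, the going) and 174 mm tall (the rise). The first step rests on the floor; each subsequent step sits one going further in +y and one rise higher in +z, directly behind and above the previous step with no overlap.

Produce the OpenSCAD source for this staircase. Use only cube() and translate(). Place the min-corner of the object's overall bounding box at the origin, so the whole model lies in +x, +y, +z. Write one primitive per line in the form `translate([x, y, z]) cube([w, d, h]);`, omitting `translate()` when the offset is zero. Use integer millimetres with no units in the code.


cube([717, 253, 174]);
translate([0, 253, 174]) cube([717, 253, 174]);
translate([0, 506, 348]) cube([717, 253, 174]);
translate([0, 759, 522]) cube([717, 253, 174]);


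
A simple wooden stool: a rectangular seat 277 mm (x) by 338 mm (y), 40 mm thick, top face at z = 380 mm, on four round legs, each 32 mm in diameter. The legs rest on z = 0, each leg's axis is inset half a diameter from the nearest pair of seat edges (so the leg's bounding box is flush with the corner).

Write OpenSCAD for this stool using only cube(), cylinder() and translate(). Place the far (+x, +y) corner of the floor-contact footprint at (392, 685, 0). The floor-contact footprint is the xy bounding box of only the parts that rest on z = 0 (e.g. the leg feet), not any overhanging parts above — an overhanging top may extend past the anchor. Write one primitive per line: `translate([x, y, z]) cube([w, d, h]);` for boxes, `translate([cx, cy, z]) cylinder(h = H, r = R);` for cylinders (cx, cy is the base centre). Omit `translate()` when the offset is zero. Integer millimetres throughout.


translate([115, 347, 340]) cube([277, 338, 40]);
translate([131, 363, 0]) cylinder(h = 340, r = 16);
translate([376, 363, 0]) cylinder(h = 340, r = 16);
translate([131, 669, 0]) cylinder(h = 340, r = 16);
translate([376, 669, 0]) cylinder(h = 340, r = 16);


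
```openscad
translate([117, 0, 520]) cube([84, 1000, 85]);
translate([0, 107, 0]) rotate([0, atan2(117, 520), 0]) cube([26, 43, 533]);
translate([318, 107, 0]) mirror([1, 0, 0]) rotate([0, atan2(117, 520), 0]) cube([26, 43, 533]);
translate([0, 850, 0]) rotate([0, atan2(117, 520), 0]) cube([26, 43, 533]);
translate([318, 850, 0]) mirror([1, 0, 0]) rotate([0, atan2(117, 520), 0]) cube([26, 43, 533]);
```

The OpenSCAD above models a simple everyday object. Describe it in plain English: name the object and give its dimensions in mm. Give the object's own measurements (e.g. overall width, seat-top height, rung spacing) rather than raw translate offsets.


A sawhorse. A 84×1000×85 mm beam (x, y, z) sits on two A-frame leg pairs. Each pair is two raked legs of 26×43 mm section (43 mm along y) splaying symmetrically in x. Each leg rises 520 mm vertically over 117 mm of horizontal reach and is 533 mm long along its own axis. Every leg's outer bottom edge rests on the floor and its outer top edge meets a bottom edge of the beam — the left legs (tilting toward +x) meet the beam's −x bottom edge, the right legs (their mirror images, tilting toward −x) meet its +x bottom edge — so the leg tops tuck under the beam, the beam's underside is 520 mm above the floor, and the feet are 318 mm apart outside-to-outside with the beam centred between them. The two leg pairs are set in 107 mm from either end of the beam.


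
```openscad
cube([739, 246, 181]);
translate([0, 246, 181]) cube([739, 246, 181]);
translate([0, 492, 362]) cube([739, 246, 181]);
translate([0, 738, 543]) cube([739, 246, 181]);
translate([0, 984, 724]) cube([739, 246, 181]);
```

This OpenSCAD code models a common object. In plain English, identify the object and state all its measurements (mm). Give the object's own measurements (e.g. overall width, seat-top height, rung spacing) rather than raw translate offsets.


A straight staircase of 5 solid steps. Each step is 739 mm wide (x), 246 mm deep (y, the going) and 181 mm tall (the rise). The first step rests on the floor; each subsequent step sits one going further in +y and one rise higher in +z, directly behind and above the previous step with no overlap.


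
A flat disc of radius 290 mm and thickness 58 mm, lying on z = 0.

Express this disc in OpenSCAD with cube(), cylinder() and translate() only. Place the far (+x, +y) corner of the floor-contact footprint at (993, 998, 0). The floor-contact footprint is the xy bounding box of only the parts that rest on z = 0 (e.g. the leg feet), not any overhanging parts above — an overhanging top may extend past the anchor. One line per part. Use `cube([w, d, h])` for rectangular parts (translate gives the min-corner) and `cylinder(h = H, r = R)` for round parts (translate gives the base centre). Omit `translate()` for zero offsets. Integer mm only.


translate([703, 708, 0]) cylinder(h = 58, r = 290);


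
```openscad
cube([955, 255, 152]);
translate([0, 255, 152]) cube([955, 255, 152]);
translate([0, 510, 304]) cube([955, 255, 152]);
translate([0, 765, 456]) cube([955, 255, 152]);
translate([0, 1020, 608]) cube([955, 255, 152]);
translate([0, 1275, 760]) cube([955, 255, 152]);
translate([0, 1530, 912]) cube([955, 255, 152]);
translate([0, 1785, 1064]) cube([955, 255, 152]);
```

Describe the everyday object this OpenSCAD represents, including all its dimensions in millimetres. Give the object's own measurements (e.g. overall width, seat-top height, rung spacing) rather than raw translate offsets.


A straight staircase of 8 solid steps. Each step is 955 mm wide (x), 255 mm deep (y, the going) and 152 mm tall (the rise). The first step rests on the floor; each subsequent step sits one going further in +y and one rise higher in +z, directly behind and above the previous step with no overlap.


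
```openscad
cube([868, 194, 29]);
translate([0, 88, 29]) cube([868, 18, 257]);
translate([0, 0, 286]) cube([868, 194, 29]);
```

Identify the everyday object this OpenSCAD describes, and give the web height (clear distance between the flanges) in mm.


An I-beam. The web height is 257 mm.

Two wide flanges with a thin centred web — an I-beam. Overall 315 mm minus two 29 mm flanges gives a web of 315 − 2·29 = 257 mm.


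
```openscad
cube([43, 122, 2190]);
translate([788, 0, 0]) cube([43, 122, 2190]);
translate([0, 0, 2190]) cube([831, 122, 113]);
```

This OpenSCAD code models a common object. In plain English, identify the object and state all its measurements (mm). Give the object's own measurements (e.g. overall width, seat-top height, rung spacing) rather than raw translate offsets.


A door frame. The clear opening is 745 mm wide and 2190 mm high. Two 43 mm wide jambs, 122 mm deep, stand either side of the opening from the floor to the top of the opening. A 113 mm thick head sits across the top of both jambs, spanning the full outside width of the frame.


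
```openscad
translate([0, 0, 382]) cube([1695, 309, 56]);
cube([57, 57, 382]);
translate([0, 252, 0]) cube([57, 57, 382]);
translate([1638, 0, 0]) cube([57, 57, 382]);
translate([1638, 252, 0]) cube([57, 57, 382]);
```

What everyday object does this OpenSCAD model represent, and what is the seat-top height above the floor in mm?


A bench. The seat-top height is 438 mm.

A long slab on four corner posts — a bench. The slab sits at z = 382 with thickness 56, so the top is 382 + 56 = 438 mm.


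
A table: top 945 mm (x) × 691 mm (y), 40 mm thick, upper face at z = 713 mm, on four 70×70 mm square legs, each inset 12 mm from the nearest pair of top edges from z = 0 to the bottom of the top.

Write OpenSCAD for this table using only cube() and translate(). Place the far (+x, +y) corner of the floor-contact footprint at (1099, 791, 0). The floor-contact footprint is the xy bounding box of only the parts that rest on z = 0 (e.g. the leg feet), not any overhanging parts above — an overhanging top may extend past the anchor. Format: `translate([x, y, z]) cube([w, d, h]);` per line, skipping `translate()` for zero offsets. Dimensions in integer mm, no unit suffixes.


translate([166, 112, 673]) cube([945, 691, 40]);
translate([178, 124, 0]) cube([70, 70, 673]);
translate([1029, 124, 0]) cube([70, 70, 673]);
translate([178, 721, 0]) cube([70, 70, 673]);
translate([1029, 721, 0]) cube([70, 70, 673]);


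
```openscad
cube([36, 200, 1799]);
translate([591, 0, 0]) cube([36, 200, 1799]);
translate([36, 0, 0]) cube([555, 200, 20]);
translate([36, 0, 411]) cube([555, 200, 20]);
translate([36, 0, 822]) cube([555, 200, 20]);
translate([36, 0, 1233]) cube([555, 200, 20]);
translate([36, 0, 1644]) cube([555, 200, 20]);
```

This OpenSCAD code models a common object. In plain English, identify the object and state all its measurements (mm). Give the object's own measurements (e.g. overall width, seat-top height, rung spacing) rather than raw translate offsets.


An open bookshelf. Two side panels, each 36 mm thick, 200 mm deep and 1799 mm tall, stand 627 mm apart (outside-to-outside). Between them sit 5 shelves, each 20 mm thick and 200 mm deep, spanning the full gap between the sides. The bottom shelf rests on the floor (its underside at z = 0) and the clear gap between one shelf's top and the next shelf's underside is 391 mm.


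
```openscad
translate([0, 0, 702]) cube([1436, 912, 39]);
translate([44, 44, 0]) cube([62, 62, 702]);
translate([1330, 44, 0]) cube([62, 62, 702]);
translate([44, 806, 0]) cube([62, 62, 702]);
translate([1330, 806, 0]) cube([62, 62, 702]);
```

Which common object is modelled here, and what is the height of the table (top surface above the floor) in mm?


A table. The table height is 741 mm.

A 1436×912×39 slab sits at z = 702 on four 62 mm square posts — a table. The top surface is at 702 + 39 = 741 mm.


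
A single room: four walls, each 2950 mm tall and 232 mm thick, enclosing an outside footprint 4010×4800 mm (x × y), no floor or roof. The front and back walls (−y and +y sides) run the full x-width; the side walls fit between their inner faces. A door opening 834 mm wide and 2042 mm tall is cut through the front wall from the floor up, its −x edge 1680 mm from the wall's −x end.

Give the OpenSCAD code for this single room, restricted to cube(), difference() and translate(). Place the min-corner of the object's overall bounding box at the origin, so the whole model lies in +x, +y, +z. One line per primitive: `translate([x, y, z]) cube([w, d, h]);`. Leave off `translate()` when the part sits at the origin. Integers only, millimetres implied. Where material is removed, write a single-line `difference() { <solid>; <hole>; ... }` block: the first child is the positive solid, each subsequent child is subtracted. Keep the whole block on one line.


difference() { cube([4010, 232, 2950]); translate([1680, 0, 0]) cube([834, 232, 2042]); }
translate([0, 4568, 0]) cube([4010, 232, 2950]);
translate([0, 232, 0]) cube([232, 4336, 2950]);
translate([3778, 232, 0]) cube([232, 4336, 2950]);


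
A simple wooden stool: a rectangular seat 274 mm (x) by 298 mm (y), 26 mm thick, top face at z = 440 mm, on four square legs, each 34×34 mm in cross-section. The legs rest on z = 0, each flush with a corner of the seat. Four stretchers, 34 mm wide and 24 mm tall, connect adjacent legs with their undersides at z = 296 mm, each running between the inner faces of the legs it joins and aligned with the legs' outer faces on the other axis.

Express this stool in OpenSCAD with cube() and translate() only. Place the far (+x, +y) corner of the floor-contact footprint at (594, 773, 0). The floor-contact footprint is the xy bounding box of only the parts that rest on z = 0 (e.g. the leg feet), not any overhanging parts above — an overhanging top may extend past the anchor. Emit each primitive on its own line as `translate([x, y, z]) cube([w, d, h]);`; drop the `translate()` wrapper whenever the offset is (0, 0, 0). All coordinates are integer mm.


translate([320, 475, 414]) cube([274, 298, 26]);
translate([320, 475, 0]) cube([34, 34, 414]);
translate([560, 475, 0]) cube([34, 34, 414]);
translate([320, 739, 0]) cube([34, 34, 414]);
translate([560, 739, 0]) cube([34, 34, 414]);
translate([354, 475, 296]) cube([206, 34, 24]);
translate([354, 739, 296]) cube([206, 34, 24]);
translate([320, 509, 296]) cube([34, 230, 24]);
translate([560, 509, 296]) cube([34, 230, 24]);


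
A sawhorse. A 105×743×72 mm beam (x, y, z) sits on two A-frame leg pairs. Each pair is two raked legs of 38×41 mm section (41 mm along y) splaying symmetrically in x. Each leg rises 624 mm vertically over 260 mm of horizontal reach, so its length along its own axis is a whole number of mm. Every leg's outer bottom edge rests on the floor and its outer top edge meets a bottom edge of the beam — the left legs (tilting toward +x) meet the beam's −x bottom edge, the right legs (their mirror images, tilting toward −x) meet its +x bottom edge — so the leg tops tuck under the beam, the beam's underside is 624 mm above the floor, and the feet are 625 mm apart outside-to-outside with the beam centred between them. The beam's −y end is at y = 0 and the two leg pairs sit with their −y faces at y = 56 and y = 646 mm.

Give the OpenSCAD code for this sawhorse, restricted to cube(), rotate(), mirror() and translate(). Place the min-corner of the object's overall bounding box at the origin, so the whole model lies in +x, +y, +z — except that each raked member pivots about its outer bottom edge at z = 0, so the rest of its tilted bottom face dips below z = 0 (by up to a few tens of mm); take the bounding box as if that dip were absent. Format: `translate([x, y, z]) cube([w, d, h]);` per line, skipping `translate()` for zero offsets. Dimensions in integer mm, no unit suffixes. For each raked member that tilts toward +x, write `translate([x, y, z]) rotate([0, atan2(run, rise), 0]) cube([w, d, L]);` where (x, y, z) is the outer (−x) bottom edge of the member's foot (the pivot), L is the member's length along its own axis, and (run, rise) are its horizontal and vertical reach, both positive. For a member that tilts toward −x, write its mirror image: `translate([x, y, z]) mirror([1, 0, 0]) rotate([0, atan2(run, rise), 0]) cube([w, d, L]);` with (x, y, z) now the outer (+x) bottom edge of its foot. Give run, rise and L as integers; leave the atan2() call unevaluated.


translate([260, 0, 624]) cube([105, 743, 72]);
translate([0, 56, 0]) rotate([0, atan2(260, 624), 0]) cube([38, 41, 676]);
translate([625, 56, 0]) mirror([1, 0, 0]) rotate([0, atan2(260, 624), 0]) cube([38, 41, 676]);
translate([0, 646, 0]) rotate([0, atan2(260, 624), 0]) cube([38, 41, 676]);
translate([625, 646, 0]) mirror([1, 0, 0]) rotate([0, atan2(260, 624), 0]) cube([38, 41, 676]);


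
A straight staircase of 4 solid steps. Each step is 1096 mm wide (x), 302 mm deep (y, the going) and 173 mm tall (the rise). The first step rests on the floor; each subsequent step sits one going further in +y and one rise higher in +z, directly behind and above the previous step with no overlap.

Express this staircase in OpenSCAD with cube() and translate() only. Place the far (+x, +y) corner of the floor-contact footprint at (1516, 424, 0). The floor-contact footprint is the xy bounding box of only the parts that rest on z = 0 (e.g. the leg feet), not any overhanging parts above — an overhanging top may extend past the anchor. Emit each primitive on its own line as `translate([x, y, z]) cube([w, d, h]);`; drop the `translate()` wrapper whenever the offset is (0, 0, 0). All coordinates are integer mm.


translate([420, 122, 0]) cube([1096, 302, 173]);
translate([420, 424, 173]) cube([1096, 302, 173]);
translate([420, 726, 346]) cube([1096, 302, 173]);
translate([420, 1028, 519]) cube([1096, 302, 173]);


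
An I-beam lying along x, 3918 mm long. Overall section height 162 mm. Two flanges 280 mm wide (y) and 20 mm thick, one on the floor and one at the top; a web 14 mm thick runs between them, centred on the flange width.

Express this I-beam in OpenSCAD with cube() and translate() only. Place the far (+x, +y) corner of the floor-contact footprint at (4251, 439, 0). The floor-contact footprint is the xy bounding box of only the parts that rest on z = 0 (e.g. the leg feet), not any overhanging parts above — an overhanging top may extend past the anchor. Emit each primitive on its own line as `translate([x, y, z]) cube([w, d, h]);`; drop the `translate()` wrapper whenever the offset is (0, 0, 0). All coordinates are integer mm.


translate([333, 159, 0]) cube([3918, 280, 20]);
translate([333, 292, 20]) cube([3918, 14, 122]);
translate([333, 159, 142]) cube([3918, 280, 20]);


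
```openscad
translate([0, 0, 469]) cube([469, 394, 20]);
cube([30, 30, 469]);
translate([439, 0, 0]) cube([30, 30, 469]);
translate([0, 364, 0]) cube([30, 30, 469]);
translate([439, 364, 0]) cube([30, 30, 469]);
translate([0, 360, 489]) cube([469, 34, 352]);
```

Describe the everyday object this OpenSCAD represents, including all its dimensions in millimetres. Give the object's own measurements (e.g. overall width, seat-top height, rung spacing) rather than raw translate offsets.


A chair. The seat is a 469×394×20 mm slab with its top at z = 489 mm, on four 30×30 mm corner legs (flush with the seat edges, standing on z = 0). A flat backrest 34 mm thick, 352 mm tall, spans the full seat width and rises from the seat top along its +y edge, rear face flush with the rear of the seat.


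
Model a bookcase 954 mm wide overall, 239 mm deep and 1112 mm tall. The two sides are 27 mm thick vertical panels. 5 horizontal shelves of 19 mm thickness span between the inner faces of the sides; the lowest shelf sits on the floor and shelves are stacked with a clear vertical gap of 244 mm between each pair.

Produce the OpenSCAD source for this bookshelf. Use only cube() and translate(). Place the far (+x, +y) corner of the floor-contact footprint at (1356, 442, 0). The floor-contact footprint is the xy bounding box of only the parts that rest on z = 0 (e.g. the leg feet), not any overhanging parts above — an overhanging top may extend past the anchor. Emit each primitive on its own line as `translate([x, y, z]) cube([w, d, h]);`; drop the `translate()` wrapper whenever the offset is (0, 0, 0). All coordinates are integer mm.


translate([402, 203, 0]) cube([27, 239, 1112]);
translate([1329, 203, 0]) cube([27, 239, 1112]);
translate([429, 203, 0]) cube([900, 239, 19]);
translate([429, 203, 263]) cube([900, 239, 19]);
translate([429, 203, 526]) cube([900, 239, 19]);
translate([429, 203, 789]) cube([900, 239, 19]);
translate([429, 203, 1052]) cube([900, 239, 19]);


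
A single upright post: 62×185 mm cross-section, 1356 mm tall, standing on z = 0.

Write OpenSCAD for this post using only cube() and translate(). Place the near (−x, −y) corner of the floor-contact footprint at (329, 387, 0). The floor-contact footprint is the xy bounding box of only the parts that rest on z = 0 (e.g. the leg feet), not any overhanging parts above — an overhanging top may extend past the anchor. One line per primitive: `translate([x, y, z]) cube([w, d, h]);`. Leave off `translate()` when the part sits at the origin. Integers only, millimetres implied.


translate([329, 387, 0]) cube([62, 185, 1356]);


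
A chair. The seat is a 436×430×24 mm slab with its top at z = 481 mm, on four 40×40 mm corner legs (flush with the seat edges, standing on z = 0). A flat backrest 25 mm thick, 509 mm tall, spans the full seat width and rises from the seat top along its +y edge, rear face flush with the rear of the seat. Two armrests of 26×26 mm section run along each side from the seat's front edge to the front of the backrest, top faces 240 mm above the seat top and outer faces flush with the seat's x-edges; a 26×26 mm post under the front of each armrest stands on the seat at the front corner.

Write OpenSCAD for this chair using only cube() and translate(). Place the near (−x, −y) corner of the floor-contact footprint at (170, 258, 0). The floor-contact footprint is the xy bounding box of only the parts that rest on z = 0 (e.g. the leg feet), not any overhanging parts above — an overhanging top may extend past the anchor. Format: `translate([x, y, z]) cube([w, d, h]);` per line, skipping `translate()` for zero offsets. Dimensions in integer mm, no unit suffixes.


translate([170, 258, 457]) cube([436, 430, 24]);
translate([170, 258, 0]) cube([40, 40, 457]);
translate([566, 258, 0]) cube([40, 40, 457]);
translate([170, 648, 0]) cube([40, 40, 457]);
translate([566, 648, 0]) cube([40, 40, 457]);
translate([170, 663, 481]) cube([436, 25, 509]);
translate([170, 258, 695]) cube([26, 405, 26]);
translate([580, 258, 695]) cube([26, 405, 26]);
translate([170, 258, 481]) cube([26, 26, 214]);
translate([580, 258, 481]) cube([26, 26, 214]);


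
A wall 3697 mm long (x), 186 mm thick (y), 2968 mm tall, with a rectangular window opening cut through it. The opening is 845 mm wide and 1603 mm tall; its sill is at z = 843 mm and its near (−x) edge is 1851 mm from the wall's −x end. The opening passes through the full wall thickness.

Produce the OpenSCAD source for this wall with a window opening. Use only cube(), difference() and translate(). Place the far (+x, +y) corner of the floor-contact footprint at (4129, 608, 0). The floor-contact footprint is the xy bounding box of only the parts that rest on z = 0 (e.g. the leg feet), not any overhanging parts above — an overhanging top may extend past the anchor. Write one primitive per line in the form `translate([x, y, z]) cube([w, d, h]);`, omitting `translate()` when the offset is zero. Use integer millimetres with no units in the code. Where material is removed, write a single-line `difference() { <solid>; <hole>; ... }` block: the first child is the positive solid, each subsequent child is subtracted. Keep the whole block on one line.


difference() { translate([432, 422, 0]) cube([3697, 186, 2968]); translate([2283, 422, 843]) cube([845, 186, 1603]); }


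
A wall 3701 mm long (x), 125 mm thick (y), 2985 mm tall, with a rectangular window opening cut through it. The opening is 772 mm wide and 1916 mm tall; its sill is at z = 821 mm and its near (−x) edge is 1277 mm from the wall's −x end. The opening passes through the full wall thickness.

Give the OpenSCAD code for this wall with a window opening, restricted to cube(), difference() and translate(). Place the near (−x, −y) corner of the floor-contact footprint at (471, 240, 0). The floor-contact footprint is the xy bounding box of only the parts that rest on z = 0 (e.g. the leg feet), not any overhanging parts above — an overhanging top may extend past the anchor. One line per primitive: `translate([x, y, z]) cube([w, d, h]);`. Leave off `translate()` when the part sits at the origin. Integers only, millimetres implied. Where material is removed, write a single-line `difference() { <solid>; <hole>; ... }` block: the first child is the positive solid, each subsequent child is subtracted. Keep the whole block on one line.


difference() { translate([471, 240, 0]) cube([3701, 125, 2985]); translate([1748, 240, 821]) cube([772, 125, 1916]); }


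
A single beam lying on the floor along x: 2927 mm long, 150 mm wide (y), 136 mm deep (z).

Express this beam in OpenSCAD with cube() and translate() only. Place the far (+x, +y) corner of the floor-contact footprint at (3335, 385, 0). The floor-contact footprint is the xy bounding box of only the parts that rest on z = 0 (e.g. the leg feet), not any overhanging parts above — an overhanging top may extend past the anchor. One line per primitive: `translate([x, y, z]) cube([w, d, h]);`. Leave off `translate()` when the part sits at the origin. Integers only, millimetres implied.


translate([408, 235, 0]) cube([2927, 150, 136]);


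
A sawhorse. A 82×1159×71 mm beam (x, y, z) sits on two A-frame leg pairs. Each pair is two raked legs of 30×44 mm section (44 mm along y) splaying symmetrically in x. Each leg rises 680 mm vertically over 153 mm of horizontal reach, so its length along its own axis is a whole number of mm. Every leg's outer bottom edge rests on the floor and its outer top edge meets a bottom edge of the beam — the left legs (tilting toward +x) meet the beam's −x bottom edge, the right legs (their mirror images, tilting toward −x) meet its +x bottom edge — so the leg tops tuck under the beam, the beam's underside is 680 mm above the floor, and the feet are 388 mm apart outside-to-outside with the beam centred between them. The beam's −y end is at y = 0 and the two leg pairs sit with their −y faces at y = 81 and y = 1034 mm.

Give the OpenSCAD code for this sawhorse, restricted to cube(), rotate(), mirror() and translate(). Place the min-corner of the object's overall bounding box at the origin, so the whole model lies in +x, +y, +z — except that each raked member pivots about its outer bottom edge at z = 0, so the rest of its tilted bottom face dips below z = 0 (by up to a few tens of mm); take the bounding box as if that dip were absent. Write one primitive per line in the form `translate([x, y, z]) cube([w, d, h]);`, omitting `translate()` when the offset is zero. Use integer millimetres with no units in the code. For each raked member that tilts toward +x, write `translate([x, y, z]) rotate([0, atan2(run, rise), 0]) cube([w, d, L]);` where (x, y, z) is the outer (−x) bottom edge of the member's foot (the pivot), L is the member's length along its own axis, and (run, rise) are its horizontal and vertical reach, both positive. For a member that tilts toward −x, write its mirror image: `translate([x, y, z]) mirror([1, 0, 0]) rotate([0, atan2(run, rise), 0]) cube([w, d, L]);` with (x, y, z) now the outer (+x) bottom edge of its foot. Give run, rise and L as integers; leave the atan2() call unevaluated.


translate([153, 0, 680]) cube([82, 1159, 71]);
translate([0, 81, 0]) rotate([0, atan2(153, 680), 0]) cube([30, 44, 697]);
translate([388, 81, 0]) mirror([1, 0, 0]) rotate([0, atan2(153, 680), 0]) cube([30, 44, 697]);
translate([0, 1034, 0]) rotate([0, atan2(153, 680), 0]) cube([30, 44, 697]);
translate([388, 1034, 0]) mirror([1, 0, 0]) rotate([0, atan2(153, 680), 0]) cube([30, 44, 697]);


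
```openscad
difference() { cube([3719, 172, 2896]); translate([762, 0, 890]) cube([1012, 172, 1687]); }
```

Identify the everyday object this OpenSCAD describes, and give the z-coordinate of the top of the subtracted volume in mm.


A wall with a window opening. The window head height is 2577 mm.

A wall with a rectangular opening subtracted — a window. Sill at z = 890, opening 1687 mm tall, so the head is at 890 + 1687 = 2577 mm.


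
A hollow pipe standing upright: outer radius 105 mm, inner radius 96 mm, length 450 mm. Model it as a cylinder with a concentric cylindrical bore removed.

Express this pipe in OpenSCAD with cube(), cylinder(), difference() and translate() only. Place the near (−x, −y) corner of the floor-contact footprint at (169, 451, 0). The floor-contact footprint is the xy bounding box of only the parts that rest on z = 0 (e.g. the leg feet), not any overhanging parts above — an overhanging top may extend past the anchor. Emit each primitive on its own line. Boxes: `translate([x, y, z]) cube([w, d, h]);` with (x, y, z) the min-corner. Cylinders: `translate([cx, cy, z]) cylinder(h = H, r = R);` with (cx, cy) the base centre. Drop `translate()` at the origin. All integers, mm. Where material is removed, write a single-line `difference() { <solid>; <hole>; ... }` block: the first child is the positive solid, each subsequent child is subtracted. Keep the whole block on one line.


difference() { translate([274, 556, 0]) cylinder(h = 450, r = 105); translate([274, 556, 0]) cylinder(h = 450, r = 96); }


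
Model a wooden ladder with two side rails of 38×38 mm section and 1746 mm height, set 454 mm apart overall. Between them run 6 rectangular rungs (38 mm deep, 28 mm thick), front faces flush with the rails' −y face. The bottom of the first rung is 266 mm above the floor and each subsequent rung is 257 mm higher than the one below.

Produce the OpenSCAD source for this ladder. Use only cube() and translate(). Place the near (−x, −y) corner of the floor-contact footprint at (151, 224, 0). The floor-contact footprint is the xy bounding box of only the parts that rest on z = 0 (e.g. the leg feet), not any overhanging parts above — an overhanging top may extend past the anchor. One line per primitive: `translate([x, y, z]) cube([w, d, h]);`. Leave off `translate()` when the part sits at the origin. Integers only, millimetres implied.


// rung span = 454 - 2*38 = 378
// rung[k] z = 266 + k*257
translate([151, 224, 0]) cube([38, 38, 1746]);
translate([567, 224, 0]) cube([38, 38, 1746]);
translate([189, 224, 266]) cube([378, 38, 28]);
translate([189, 224, 523]) cube([378, 38, 28]);
translate([189, 224, 780]) cube([378, 38, 28]);
translate([189, 224, 1037]) cube([378, 38, 28]);
translate([189, 224, 1294]) cube([378, 38, 28]);
translate([189, 224, 1551]) cube([378, 38, 28]);


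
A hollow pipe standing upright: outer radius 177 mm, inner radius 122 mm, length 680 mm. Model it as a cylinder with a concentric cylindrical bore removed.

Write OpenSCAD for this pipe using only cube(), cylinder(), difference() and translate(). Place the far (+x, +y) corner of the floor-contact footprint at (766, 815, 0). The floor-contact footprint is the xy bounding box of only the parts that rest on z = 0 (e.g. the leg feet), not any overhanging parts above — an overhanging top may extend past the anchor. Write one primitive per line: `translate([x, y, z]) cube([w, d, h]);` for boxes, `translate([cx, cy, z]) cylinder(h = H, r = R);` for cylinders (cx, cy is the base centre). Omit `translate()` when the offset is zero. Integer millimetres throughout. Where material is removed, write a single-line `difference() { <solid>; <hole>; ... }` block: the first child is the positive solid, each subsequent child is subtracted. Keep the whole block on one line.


difference() { translate([589, 638, 0]) cylinder(h = 680, r = 177); translate([589, 638, 0]) cylinder(h = 680, r = 122); }


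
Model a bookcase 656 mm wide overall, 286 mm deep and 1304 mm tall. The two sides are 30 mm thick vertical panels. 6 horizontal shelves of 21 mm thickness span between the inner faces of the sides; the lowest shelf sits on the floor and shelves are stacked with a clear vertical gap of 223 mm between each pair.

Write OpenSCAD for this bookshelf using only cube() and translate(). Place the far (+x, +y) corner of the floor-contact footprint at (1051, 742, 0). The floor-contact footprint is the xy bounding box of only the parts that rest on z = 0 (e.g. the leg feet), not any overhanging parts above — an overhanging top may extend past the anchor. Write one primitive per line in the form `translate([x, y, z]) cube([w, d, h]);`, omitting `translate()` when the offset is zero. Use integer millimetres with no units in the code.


translate([395, 456, 0]) cube([30, 286, 1304]);
translate([1021, 456, 0]) cube([30, 286, 1304]);
translate([425, 456, 0]) cube([596, 286, 21]);
translate([425, 456, 244]) cube([596, 286, 21]);
translate([425, 456, 488]) cube([596, 286, 21]);
translate([425, 456, 732]) cube([596, 286, 21]);
translate([425, 456, 976]) cube([596, 286, 21]);
translate([425, 456, 1220]) cube([596, 286, 21]);


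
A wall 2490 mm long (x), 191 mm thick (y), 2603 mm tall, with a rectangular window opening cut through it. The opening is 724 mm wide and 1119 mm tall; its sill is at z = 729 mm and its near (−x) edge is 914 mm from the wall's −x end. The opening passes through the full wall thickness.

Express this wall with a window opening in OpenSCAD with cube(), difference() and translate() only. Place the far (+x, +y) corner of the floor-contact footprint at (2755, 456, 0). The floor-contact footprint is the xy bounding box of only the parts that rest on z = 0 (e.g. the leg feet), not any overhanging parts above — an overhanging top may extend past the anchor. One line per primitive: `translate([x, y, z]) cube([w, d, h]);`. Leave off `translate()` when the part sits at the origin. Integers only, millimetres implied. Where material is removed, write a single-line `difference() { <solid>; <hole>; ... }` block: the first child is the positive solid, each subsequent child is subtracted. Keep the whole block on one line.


difference() { translate([265, 265, 0]) cube([2490, 191, 2603]); translate([1179, 265, 729]) cube([724, 191, 1119]); }


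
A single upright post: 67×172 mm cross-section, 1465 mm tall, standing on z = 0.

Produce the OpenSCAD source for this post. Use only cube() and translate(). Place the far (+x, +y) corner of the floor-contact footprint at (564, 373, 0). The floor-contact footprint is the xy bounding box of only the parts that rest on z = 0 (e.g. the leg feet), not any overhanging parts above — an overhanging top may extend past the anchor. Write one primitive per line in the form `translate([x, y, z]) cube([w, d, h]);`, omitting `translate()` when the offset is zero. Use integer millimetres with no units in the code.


translate([497, 201, 0]) cube([67, 172, 1465]);


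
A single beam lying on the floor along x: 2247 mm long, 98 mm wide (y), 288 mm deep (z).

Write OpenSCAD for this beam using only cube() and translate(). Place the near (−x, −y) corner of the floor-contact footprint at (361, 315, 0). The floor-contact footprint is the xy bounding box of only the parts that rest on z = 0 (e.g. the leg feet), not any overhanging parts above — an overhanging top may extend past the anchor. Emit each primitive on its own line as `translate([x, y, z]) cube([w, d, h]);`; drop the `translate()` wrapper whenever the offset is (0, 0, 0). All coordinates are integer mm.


translate([361, 315, 0]) cube([2247, 98, 288]);


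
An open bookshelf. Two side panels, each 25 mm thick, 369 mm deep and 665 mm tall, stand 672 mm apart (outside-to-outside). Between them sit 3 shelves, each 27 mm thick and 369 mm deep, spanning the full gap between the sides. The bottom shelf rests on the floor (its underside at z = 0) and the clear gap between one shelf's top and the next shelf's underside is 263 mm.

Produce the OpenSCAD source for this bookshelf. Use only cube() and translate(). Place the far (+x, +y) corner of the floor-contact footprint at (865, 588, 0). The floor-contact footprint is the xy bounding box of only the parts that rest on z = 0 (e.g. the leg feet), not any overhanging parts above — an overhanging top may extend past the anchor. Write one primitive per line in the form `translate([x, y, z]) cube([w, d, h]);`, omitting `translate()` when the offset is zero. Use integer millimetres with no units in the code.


translate([193, 219, 0]) cube([25, 369, 665]);
translate([840, 219, 0]) cube([25, 369, 665]);
translate([218, 219, 0]) cube([622, 369, 27]);
translate([218, 219, 290]) cube([622, 369, 27]);
translate([218, 219, 580]) cube([622, 369, 27]);
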